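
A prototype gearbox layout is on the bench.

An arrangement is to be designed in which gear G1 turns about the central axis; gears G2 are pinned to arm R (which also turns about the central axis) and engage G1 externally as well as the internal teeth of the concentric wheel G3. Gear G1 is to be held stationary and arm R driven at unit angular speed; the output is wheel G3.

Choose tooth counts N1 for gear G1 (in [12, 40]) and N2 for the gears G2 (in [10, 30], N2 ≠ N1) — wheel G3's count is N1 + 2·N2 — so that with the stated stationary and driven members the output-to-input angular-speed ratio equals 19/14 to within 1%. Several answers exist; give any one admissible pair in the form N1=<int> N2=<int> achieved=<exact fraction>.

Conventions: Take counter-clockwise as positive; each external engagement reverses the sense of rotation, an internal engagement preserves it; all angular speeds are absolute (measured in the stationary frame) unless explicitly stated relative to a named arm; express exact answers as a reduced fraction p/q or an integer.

planetary set to be sized for 19/14 (Willis relation)
Willis with ω_sun = 0: ω_ring/ω_arm = (N1+N3)/N3; set equal to 19/14  ⇒  N3/N1 = 1/(19/14 − 1) = 14/5
N3 = N1 + 2·N2  ⇒  N2/N1 = (N3/N1 − 1)/2 = (14/5 − 1)/2 = 9/10
smallest multiple with N1 ≥ 12 and N2 ≥ 10: k = 2  ⇒  N1 = 2·10 = 20, N2 = 2·9 = 18 (N1 ≤ 40, N2 ≤ 30, N2 ≠ N1 ✓), N3 = 20 + 2·18 = 56
check: (N1+N3)/N3 with N1 = 20, N3 = 56 gives 19/14; |achieved − target| = 0 ≤ 19/1400 ✓

N1=20 N2=18 achieved=19/14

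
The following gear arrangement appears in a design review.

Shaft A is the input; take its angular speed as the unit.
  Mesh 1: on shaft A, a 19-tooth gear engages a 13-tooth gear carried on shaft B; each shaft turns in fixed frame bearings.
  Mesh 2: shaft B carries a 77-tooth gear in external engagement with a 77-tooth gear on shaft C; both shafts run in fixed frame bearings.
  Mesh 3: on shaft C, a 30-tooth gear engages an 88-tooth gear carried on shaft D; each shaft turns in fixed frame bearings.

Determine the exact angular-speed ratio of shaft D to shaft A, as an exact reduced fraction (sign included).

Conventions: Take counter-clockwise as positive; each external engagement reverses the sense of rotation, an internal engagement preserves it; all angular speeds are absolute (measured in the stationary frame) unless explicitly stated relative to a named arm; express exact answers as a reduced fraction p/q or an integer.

-285/572

class = fixed-axis compound train [3 meshes; 3 ratios multiply, 3 sense flips]
mesh 1 [19T→13T]: running ratio 19/13, sense −
mesh 2 [77T→77T]: running ratio 19/13, sense +
mesh 3 [30T→88T]: running ratio 285/572, sense −
ω_out/ω_in = -285/572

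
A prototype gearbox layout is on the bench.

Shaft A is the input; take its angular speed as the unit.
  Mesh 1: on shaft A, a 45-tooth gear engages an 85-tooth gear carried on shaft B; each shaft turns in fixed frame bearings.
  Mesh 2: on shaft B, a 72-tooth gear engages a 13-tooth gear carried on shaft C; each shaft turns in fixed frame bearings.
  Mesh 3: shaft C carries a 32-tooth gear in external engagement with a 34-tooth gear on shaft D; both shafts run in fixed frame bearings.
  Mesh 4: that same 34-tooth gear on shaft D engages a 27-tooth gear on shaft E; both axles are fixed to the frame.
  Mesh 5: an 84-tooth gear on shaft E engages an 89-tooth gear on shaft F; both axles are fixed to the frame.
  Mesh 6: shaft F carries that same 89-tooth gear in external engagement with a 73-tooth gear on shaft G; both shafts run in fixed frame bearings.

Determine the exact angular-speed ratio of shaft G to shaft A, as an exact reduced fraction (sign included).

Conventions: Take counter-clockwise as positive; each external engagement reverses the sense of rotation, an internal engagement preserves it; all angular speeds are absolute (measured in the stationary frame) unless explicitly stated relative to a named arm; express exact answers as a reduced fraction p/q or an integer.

64512/16133

class = fixed-axis compound train [6 meshes; 6 ratios multiply, 6 sense flips]
mesh 1 [45T→85T]: running ratio 9/17, sense −
mesh 2 [72T→13T]: running ratio 648/221, sense +
mesh 3 [32T→34T]: running ratio 10368/3757, sense −
mesh 4 [34T→27T]: running ratio 768/221, sense +
mesh 5 [84T→89T]: running ratio 64512/19669, sense −
mesh 6 [89T→73T]: running ratio 64512/16133, sense +
ω_out/ω_in = 64512/16133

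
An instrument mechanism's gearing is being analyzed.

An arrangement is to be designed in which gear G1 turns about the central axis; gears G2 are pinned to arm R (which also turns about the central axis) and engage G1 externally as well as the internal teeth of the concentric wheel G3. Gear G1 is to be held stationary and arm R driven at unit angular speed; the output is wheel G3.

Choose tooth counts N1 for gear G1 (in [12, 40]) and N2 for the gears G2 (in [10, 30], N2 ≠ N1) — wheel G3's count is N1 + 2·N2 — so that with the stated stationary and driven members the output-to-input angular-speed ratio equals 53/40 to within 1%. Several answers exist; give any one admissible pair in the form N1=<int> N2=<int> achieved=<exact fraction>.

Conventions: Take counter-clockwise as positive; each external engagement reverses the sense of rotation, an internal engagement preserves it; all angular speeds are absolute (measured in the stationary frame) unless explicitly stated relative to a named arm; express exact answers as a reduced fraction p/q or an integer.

N1=26 N2=27 achieved=53/40

topology: planetary set — design target 53/40, arm = carrier (Willis)
Willis with ω_sun = 0: ω_ring/ω_arm = (N1+N3)/N3; set equal to 53/40  ⇒  N3/N1 = 1/(53/40 − 1) = 40/13
N3 = N1 + 2·N2  ⇒  N2/N1 = (N3/N1 − 1)/2 = (40/13 − 1)/2 = 27/26
smallest multiple with N1 ≥ 12 and N2 ≥ 10: k = 1  ⇒  N1 = 1·26 = 26, N2 = 1·27 = 27 (N1 ≤ 40, N2 ≤ 30, N2 ≠ N1 ✓), N3 = 26 + 2·27 = 80
check: (N1+N3)/N3 with N1 = 26, N3 = 80 gives 53/40; |achieved − target| = 0 ≤ 53/4000 ✓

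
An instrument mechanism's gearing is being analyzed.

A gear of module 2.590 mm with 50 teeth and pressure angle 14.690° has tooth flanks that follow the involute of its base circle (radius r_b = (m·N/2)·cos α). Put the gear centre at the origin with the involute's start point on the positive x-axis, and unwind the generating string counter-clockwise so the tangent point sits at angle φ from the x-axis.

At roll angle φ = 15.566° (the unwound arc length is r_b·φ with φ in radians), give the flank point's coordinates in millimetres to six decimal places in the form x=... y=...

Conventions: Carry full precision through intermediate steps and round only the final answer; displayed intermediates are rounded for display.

x=64.902430 y=0.415565

topology: single-mesh involute geometry — m = 2.590, N = 50
pitch radius r_p = m·N/2 = 2.590·50/2 = 64.750000
base radius r_b = r_p·cos α = 64.750000·cos 14.690° = 62.633454
roll angle φ = 15.566° = 0.27167795 rad
x = r_b·(cos φ + φ·sin φ) = 64.902430
y = r_b·(sin φ − φ·cos φ) = 0.415565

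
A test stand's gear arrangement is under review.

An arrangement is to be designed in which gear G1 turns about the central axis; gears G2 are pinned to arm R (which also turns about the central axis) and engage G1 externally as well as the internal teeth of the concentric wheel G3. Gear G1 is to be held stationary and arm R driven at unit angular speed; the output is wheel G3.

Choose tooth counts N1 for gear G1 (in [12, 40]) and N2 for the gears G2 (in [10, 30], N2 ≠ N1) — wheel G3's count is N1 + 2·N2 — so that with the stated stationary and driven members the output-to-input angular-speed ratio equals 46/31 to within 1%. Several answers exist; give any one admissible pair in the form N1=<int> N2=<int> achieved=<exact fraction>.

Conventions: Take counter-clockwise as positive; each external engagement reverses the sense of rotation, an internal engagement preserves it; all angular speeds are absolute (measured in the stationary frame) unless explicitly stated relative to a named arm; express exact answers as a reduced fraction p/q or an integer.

planetary set to be sized for 46/31 (Willis relation)
Willis with ω_sun = 0: ω_ring/ω_arm = (N1+N3)/N3; set equal to 46/31  ⇒  N3/N1 = 1/(46/31 − 1) = 31/15
N3 = N1 + 2·N2  ⇒  N2/N1 = (N3/N1 − 1)/2 = (31/15 − 1)/2 = 8/15
smallest multiple with N1 ≥ 12 and N2 ≥ 10: k = 2  ⇒  N1 = 2·15 = 30, N2 = 2·8 = 16 (N1 ≤ 40, N2 ≤ 30, N2 ≠ N1 ✓), N3 = 30 + 2·16 = 62
check: (N1+N3)/N3 with N1 = 30, N3 = 62 gives 46/31; |achieved − target| = 0 ≤ 23/1550 ✓

N1=30 N2=16 achieved=46/31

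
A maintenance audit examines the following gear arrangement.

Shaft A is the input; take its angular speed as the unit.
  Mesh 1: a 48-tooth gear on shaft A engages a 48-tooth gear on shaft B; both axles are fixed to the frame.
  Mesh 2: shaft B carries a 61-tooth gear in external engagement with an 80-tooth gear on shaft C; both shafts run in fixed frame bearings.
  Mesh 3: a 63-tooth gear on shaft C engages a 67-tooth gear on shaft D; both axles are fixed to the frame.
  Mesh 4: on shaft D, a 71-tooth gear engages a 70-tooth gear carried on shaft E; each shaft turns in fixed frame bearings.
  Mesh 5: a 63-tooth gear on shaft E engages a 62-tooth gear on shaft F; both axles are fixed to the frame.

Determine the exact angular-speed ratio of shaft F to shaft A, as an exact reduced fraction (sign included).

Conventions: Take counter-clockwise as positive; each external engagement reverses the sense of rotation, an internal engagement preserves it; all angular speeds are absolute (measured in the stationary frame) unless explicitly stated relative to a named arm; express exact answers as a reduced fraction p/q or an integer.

-2455677/3323200

class = fixed-axis compound train [5 meshes; 5 ratios multiply, 5 sense flips]
mesh 1 [48T→48T]: running ratio 1, sense −
mesh 2 [61T→80T]: running ratio 61/80, sense +
mesh 3 [63T→67T]: running ratio 3843/5360, sense −
mesh 4 [71T→70T]: running ratio 38979/53600, sense +
mesh 5 [63T→62T]: running ratio 2455677/3323200, sense −
ω_out/ω_in = -2455677/3323200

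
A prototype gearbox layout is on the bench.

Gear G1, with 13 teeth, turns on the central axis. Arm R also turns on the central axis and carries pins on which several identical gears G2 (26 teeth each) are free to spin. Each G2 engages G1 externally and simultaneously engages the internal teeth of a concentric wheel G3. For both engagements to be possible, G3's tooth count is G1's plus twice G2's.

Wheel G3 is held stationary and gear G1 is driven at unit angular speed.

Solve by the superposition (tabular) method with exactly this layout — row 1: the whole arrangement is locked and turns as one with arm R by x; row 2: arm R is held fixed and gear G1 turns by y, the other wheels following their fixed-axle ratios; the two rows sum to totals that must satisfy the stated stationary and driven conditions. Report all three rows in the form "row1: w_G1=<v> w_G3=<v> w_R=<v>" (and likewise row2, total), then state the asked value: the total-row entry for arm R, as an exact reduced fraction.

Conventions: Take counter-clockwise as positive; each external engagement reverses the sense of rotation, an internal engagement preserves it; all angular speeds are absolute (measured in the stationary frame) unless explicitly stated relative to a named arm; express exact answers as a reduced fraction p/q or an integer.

topology: planetary set — G1 13T / G2 26T / G3 65T, arm = carrier (Willis)
row 1 (train locked, turned with arm): all members turn x
superposition row 2 [arm held]: sun y, ring −(13/65)·y, arm 0
boundary: total ω_ring = x − (13/65)·y = 0 and total ω_sun = x + y = 1  ⇒  y = 5/6, x = 1/6
row 2 ring = −(13/65)·5/6 = -1/6
totals (row 1 + row 2): sun 1/6 + 5/6 = 1, ring 1/6 + (-1/6) = 0, arm 1/6 + 0 = 1/6
asked cell (total, arm) = 1/6

row1: w_G1=1/6 w_G3=1/6 w_R=1/6
row2: w_G1=5/6 w_G3=-1/6 w_R=0
total: w_G1=1 w_G3=0 w_R=1/6
asked value: 1/6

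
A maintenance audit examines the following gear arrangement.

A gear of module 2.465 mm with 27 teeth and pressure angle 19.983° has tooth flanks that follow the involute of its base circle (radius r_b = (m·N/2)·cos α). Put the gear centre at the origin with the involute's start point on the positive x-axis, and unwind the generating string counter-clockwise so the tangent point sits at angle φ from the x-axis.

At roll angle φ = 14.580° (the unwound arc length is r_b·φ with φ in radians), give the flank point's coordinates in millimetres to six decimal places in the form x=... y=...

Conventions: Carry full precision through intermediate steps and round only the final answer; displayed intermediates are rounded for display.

topology: single-mesh involute geometry — m = 2.465, N = 27
pitch radius r_p = m·N/2 = 2.465·27/2 = 33.277500
base radius r_b = r_p·cos α = 33.277500·cos 19.983° = 31.273997
roll angle φ = 14.580° = 0.25446900 rad
x = r_b·(cos φ + φ·sin φ) = 32.270229
y = r_b·(sin φ − φ·cos φ) = 0.170668

x=32.270229 y=0.170668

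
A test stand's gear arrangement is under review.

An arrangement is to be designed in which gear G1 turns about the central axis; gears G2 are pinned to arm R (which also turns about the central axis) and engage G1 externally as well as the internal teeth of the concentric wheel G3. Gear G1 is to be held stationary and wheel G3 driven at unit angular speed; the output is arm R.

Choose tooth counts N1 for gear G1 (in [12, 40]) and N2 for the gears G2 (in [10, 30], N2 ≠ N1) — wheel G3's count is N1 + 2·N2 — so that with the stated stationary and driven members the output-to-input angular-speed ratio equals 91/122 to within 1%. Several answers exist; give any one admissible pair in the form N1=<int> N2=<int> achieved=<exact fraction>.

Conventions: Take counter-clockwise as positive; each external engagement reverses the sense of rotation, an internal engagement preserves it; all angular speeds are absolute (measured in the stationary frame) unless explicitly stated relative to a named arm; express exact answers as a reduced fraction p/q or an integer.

design class (target 91/122): planetary set
Willis with ω_sun = 0: ω_arm/ω_ring = N3/(N1+N3); set equal to 91/122  ⇒  N3/N1 = (91/122)/(1 − 91/122) = 91/31
N3 = N1 + 2·N2  ⇒  N2/N1 = (N3/N1 − 1)/2 = (91/31 − 1)/2 = 30/31
smallest multiple with N1 ≥ 12 and N2 ≥ 10: k = 1  ⇒  N1 = 1·31 = 31, N2 = 1·30 = 30 (N1 ≤ 40, N2 ≤ 30, N2 ≠ N1 ✓), N3 = 31 + 2·30 = 91
check: N3/(N1+N3) with N1 = 31, N3 = 91 gives 91/122; |achieved − target| = 0 ≤ 91/12200 ✓

N1=31 N2=30 achieved=91/122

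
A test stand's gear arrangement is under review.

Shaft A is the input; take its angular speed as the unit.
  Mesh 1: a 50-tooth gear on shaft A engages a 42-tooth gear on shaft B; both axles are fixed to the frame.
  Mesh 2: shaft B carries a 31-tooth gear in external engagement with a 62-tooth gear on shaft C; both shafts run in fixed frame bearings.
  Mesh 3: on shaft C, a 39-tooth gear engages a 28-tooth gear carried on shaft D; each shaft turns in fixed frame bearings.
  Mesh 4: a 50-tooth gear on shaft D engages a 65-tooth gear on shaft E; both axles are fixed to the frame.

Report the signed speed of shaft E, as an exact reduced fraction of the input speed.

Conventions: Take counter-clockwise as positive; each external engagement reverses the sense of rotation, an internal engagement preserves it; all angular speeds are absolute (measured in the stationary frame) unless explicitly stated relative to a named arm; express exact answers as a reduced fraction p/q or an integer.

4-mesh fixed-axis compound train (all bearings frame-fixed)
mesh 1 [50T→42T]: |ω|/ω_in = 1×50/42 = 25/21, sense flips to −
mesh 2 [31T→62T]: |ω|/ω_in = (25/21)×31/62 = 25/42, sense flips to +
mesh 3 [39T→28T]: |ω|/ω_in = (25/42)×39/28 = 325/392, sense flips to −
mesh 4 [50T→65T]: |ω|/ω_in = (325/392)×50/65 = 125/196, sense flips to +
signed output speed (× input speed) = 125/196

125/196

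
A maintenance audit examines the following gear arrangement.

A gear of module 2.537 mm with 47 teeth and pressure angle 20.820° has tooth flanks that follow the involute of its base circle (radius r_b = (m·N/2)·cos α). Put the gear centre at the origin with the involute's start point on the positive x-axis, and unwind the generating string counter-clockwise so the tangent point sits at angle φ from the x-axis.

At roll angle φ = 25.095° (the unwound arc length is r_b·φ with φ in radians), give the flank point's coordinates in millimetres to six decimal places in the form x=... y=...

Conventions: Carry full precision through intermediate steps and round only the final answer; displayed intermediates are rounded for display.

recognized (one wheel, involute flank): single-mesh tooth geometry, m = 2.537, N = 47
pitch radius r_p = m·N/2 = 2.537·47/2 = 59.619500
base radius r_b = r_p·cos α = 59.619500·cos 20.820° = 55.726446
roll angle φ = 25.095° = 0.43799038 rad
x = r_b·(cos φ + φ·sin φ) = 60.817974
y = r_b·(sin φ − φ·cos φ) = 1.531015

x=60.817974 y=1.531015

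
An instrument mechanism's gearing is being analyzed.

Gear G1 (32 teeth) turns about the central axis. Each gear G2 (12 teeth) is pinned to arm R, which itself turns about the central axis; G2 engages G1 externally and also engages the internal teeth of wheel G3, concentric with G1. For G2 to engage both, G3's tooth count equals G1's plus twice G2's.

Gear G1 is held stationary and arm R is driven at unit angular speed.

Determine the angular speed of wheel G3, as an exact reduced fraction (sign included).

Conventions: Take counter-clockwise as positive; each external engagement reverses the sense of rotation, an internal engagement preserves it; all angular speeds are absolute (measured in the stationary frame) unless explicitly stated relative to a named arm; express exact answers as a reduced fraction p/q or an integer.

class = planetary set [G3 = 32+2·12 = 56; Willis about the carrier]
ring teeth: 32 + 2·12 = 56
32(ω_sun−ω_arm) = −56(ω_ring−ω_arm),  ω_sun = 0, ω_arm = 1
ω_ring = 1 − (32/56)(0−1) = 11/7
exact speed ratio = 11/7

11/7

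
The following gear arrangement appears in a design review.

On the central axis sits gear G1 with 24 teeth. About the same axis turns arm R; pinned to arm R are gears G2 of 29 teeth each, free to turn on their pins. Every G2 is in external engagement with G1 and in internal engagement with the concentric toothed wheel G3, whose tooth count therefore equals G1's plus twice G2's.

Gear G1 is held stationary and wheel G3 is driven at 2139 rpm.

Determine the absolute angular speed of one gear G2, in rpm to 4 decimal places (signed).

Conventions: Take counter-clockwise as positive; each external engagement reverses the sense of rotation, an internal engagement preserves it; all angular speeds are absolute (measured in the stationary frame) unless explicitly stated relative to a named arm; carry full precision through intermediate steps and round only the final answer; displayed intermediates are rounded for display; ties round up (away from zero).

topology: planetary set — G1 24T / G2 29T / G3 82T, arm = carrier (Willis)
normalise by the input: solve with ω_ring = 1, then scale by 2139 rpm
ring teeth: 24 + 2·29 = 82
24(ω_sun−ω_arm) = −82(ω_ring−ω_arm),  ω_sun = 0, ω_ring = 1
24(0−ω_arm) = −82(1−ω_arm)  ⇒  106·ω_arm = 82  ⇒  ω_arm = 41/53
sun–planet mesh: 24·(0−41/53) = −29·(ω_p−ω_arm)  ⇒  ω_p−ω_arm = 984/1537
ω_p = 41/53 + 984/1537 = 41/29
scale: ω_p = 41/29 × 2139 rpm = +3024.1034 rpm

+3024.1034 rpm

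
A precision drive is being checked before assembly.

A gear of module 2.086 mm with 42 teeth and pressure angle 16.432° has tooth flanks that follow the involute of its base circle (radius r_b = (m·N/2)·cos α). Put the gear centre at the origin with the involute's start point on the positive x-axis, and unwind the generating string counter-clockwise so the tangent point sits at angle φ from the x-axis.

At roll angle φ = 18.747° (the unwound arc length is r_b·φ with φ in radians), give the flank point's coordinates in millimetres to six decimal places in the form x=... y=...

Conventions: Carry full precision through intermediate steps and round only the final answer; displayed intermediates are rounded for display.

recognized (one wheel, involute flank): single-mesh tooth geometry, m = 2.086, N = 42
pitch radius r_p = m·N/2 = 2.086·42/2 = 43.806000
base radius r_b = r_p·cos α = 43.806000·cos 16.432° = 42.016794
roll angle φ = 18.747° = 0.32719687 rad
x = r_b·(cos φ + φ·sin φ) = 44.206067
y = r_b·(sin φ − φ·cos φ) = 0.485370

x=44.206067 y=0.485370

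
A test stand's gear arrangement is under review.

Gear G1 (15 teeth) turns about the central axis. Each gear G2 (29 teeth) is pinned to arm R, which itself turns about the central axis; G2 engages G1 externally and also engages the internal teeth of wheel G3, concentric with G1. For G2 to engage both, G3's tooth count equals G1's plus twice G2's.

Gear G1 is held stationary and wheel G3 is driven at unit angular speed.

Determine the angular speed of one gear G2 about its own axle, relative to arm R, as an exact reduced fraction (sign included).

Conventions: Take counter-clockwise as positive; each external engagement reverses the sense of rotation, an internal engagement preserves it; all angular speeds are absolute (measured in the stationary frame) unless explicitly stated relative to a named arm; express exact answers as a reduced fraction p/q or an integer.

recognized (axles ride arm R): planetary set, 15/29/73 teeth
ring teeth: 15 + 2·29 = 73
15(ω_sun−ω_arm) = −73(ω_ring−ω_arm),  ω_sun = 0, ω_ring = 1
15(0−ω_arm) = −73(1−ω_arm)  ⇒  88·ω_arm = 73  ⇒  ω_arm = 73/88
sun–planet mesh: 15·(0−73/88) = −29·(ω_p−ω_arm)  ⇒  ω_p−ω_arm = 1095/2552
exact speed ratio = 1095/2552

1095/2552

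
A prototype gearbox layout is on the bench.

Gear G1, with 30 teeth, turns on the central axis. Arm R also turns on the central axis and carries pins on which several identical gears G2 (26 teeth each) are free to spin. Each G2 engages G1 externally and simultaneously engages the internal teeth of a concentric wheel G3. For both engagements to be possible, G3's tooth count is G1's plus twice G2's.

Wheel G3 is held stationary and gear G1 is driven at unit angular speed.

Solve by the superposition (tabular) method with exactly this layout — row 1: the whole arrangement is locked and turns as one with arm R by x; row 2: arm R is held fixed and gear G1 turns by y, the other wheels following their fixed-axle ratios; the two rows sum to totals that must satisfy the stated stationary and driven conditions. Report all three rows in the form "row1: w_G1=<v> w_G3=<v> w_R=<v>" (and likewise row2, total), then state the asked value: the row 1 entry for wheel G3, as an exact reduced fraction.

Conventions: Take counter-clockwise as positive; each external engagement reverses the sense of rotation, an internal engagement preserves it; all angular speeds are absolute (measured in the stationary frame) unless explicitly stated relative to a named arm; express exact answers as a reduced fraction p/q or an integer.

row1: w_G1=15/56 w_G3=15/56 w_R=15/56
row2: w_G1=41/56 w_G3=-15/56 w_R=0
total: w_G1=1 w_G3=0 w_R=15/56
asked value: 15/56

planetary set (30T centre, 26T on arm, 82T internal) — Willis relation
row 1 (train locked, turned with arm): all members turn x
superposition row 2 [arm held]: sun y, ring −(30/82)·y, arm 0
boundary: total ω_ring = x − (30/82)·y = 0 and total ω_sun = x + y = 1  ⇒  y = 41/56, x = 15/56
row 2 ring = −(30/82)·41/56 = -15/56
totals (row 1 + row 2): sun 15/56 + 41/56 = 1, ring 15/56 + (-15/56) = 0, arm 15/56 + 0 = 15/56
asked cell (row1, ring) = 15/56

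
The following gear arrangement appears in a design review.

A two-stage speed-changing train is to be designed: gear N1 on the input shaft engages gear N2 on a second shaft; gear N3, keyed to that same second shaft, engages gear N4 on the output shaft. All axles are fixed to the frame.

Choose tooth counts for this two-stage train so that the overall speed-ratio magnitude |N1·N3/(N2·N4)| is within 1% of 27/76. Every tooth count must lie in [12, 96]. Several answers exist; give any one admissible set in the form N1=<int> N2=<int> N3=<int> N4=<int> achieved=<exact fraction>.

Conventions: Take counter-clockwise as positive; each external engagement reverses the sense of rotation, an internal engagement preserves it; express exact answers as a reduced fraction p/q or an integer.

N1=12 N2=16 N3=18 N4=38 achieved=27/76

2-stage fixed-axis compound train for ratio 27/76
target = 27/76 in lowest terms: an exact hit needs N1·N3 = k·27 and N2·N4 = k·76 for one integer k, every count in [12, 96]; additionally prefer no 1:1 stage (N1 ≠ N2, N3 ≠ N4)
k = 1…7: no 1:1-free in-range split of k·27 and k·76 into factor pairs; take k = 8
k = 8: N1·N3 = 216 = 12·18, N2·N4 = 608 = 16·38
achieved = 12·18/(16·38) = 27/76; |achieved − target| = 0 ≤ 27/7600 ✓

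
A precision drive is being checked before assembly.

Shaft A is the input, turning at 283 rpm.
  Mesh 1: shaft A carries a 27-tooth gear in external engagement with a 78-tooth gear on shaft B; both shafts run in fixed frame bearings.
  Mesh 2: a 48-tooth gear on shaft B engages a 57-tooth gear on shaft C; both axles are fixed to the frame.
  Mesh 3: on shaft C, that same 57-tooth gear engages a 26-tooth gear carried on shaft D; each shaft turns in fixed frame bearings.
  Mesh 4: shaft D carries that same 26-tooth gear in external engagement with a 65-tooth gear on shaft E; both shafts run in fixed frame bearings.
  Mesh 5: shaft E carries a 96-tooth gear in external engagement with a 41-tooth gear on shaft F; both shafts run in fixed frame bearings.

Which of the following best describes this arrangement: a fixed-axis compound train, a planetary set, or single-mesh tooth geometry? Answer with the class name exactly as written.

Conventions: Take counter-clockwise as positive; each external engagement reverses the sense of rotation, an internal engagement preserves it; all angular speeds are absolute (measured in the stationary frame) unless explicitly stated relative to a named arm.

fixed-axis compound train

5-mesh fixed-axis compound train (all bearings frame-fixed)
classification: fixed-axis compound train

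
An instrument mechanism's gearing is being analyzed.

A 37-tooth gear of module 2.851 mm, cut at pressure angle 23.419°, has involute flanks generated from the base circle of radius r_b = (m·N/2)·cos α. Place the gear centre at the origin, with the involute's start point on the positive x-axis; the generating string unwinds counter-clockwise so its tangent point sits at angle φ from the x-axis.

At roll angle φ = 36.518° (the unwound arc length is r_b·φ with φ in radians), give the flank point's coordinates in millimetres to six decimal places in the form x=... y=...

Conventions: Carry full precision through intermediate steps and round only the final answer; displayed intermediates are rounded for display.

topology: single-mesh involute geometry — m = 2.851, N = 37
pitch radius r_p = m·N/2 = 2.851·37/2 = 52.743500
base radius r_b = r_p·cos α = 52.743500·cos 23.419° = 48.398642
roll angle φ = 36.518° = 0.63735934 rad
x = r_b·(cos φ + φ·sin φ) = 57.253016
y = r_b·(sin φ − φ·cos φ) = 4.009767

x=57.253016 y=4.009767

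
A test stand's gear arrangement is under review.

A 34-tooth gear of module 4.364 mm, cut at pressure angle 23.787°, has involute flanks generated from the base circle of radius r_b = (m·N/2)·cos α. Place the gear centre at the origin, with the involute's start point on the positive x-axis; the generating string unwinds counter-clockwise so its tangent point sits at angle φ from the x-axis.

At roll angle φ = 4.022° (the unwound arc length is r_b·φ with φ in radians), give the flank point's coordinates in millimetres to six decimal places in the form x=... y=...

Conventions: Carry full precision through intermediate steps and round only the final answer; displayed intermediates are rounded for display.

class = single-mesh tooth geometry [base-circle involute, m = 4.364, 34T]
pitch radius r_p = m·N/2 = 4.364·34/2 = 74.188000
base radius r_b = r_p·cos α = 74.188000·cos 23.787° = 67.885819
roll angle φ = 4.022° = 0.07019714 rad
x = r_b·(cos φ + φ·sin φ) = 68.052871
y = r_b·(sin φ − φ·cos φ) = 0.007824

x=68.052871 y=0.007824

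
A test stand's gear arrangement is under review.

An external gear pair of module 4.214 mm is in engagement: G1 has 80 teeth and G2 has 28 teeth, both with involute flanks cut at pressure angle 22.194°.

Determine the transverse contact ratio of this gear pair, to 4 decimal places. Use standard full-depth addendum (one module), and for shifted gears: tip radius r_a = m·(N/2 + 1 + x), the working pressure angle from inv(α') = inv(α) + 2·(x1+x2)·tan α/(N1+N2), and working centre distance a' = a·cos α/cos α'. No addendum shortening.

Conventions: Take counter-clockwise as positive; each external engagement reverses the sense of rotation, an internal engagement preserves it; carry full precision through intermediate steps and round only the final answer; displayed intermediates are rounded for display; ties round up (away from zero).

1.6283

class = single-mesh tooth geometry [involute pair 80T × 28T, m = 4.214]
base radii: r_b1 = 156.071414, r_b2 = 54.624995
tip radii: r_a1 = 172.774000, r_a2 = 63.210000
no profile shift: α' = α, a' = a
action lengths: √(r_a1²−r_b1²) = 74.111866, √(r_a2²−r_b2²) = 31.805880
base pitch p_b = π·m·cos α = 12.257820
CR = (74.111866 + 31.805880 − 227.556000·sin 22.19400°)/12.257820 = 1.628338
contact ratio ≈ 1.6283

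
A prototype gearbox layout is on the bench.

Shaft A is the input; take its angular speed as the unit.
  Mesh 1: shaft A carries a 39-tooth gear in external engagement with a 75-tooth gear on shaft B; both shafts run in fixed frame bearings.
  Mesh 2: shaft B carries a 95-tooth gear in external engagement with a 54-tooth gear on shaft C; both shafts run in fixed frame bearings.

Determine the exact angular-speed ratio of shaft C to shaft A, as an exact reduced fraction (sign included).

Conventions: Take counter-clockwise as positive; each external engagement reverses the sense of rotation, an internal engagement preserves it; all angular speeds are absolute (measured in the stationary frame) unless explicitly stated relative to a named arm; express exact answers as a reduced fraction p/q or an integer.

247/270

class = fixed-axis compound train [2 meshes; 2 ratios multiply, 2 sense flips]
mesh 1 [39T→75T]: running ratio 13/25, sense −
mesh 2 [95T→54T]: running ratio 247/270, sense +
ω_out/ω_in = 247/270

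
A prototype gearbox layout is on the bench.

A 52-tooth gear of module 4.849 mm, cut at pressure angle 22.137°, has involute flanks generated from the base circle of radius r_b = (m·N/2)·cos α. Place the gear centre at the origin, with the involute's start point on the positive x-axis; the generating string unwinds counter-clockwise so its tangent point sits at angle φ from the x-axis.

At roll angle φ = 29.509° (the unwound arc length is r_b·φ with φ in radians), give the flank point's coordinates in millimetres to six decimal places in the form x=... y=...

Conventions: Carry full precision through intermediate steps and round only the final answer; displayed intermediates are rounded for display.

topology: single-mesh involute geometry — m = 4.849, N = 52
pitch radius r_p = m·N/2 = 4.849·52/2 = 126.074000
base radius r_b = r_p·cos α = 126.074000·cos 22.137° = 116.780516
roll angle φ = 29.509° = 0.51502921 rad
x = r_b·(cos φ + φ·sin φ) = 131.256776
y = r_b·(sin φ − φ·cos φ) = 5.178224

x=131.256776 y=5.178224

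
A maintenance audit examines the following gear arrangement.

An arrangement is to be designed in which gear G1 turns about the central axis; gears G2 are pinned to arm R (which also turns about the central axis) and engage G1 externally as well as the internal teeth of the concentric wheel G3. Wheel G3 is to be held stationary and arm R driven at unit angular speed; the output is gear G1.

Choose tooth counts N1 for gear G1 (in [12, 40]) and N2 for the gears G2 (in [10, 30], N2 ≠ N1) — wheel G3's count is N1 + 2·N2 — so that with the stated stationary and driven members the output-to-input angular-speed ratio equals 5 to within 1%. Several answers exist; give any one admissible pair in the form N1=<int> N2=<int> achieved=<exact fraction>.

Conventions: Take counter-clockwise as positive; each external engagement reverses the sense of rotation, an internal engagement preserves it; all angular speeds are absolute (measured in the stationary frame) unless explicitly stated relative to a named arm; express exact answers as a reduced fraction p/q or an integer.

N1=12 N2=18 achieved=5

topology: planetary set — design target 5, arm = carrier (Willis)
Willis with ω_ring = 0: ω_sun/ω_arm = (N1+N3)/N1; set equal to 5  ⇒  N3/N1 = 5 − 1 = 4
N3 = N1 + 2·N2  ⇒  N2/N1 = (N3/N1 − 1)/2 = (4 − 1)/2 = 3/2
smallest multiple with N1 ≥ 12 and N2 ≥ 10: k = 6  ⇒  N1 = 6·2 = 12, N2 = 6·3 = 18 (N1 ≤ 40, N2 ≤ 30, N2 ≠ N1 ✓), N3 = 12 + 2·18 = 48
check: (N1+N3)/N1 with N1 = 12, N3 = 48 gives 5; |achieved − target| = 0 ≤ 1/20 ✓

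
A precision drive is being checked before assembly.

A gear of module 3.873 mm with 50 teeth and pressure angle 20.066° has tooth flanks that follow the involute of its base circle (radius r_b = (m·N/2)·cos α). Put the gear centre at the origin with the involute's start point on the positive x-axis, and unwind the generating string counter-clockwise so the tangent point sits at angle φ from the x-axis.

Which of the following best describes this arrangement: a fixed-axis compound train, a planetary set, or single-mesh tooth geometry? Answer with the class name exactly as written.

single-mesh tooth geometry

class = single-mesh tooth geometry [base-circle involute, m = 3.873, 50T]
classification: single-mesh tooth geometry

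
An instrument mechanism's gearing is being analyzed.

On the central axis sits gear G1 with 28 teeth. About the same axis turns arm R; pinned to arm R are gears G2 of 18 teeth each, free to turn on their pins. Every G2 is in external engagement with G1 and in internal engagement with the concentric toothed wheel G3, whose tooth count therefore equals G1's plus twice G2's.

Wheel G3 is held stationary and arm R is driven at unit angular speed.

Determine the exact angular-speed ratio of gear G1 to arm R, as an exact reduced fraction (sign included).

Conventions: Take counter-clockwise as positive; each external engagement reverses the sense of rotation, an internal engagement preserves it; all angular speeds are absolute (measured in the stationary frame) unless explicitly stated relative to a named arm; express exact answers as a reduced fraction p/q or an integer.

23/7

recognized (axles ride arm R): planetary set, 28/18/64 teeth
ring teeth: 28 + 2·18 = 64
28(ω_sun−ω_arm) = −64(ω_ring−ω_arm),  ω_ring = 0, ω_arm = 1
ω_sun = 1 − (64/28)(0−1) = 23/7
ω_out/ω_in = 23/7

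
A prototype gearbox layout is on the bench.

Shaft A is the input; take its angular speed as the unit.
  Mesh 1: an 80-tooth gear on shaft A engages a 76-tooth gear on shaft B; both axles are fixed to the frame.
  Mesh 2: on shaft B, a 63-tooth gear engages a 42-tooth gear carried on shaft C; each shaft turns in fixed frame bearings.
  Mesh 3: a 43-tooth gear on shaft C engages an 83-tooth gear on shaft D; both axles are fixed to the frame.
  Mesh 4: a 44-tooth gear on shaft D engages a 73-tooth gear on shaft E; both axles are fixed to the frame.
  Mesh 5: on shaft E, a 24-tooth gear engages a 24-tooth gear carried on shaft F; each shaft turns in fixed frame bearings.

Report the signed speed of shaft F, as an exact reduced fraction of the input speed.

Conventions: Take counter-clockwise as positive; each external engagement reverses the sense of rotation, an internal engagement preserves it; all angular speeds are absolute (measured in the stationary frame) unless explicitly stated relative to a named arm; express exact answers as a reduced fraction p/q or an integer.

5-mesh fixed-axis compound train (all bearings frame-fixed)
mesh 1 [80T→76T]: |ω|/ω_in = 1×80/76 = 20/19, sense flips to −
mesh 2 [63T→42T]: |ω|/ω_in = (20/19)×63/42 = 30/19, sense flips to +
mesh 3 [43T→83T]: |ω|/ω_in = (30/19)×43/83 = 1290/1577, sense flips to −
mesh 4 [44T→73T]: |ω|/ω_in = (1290/1577)×44/73 = 56760/115121, sense flips to +
mesh 5 [24T→24T]: |ω|/ω_in = (56760/115121)×24/24 = 56760/115121, sense flips to −
signed output speed (× input speed) = -56760/115121

-56760/115121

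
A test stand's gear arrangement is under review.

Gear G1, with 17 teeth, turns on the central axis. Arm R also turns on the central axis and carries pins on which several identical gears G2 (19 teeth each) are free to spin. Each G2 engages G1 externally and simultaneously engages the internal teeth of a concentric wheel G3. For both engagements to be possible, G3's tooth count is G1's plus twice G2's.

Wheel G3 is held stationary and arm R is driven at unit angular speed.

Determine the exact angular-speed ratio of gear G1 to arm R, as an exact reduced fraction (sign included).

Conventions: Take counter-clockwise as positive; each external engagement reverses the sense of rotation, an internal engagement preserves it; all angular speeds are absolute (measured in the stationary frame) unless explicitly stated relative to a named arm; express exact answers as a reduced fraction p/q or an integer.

recognized (axles ride arm R): planetary set, 17/19/55 teeth
ring teeth: 17 + 2·19 = 55
17(ω_sun−ω_arm) = −55(ω_ring−ω_arm),  ω_ring = 0, ω_arm = 1
ω_sun = 1 − (55/17)(0−1) = 72/17
ω_out/ω_in = 72/17

72/17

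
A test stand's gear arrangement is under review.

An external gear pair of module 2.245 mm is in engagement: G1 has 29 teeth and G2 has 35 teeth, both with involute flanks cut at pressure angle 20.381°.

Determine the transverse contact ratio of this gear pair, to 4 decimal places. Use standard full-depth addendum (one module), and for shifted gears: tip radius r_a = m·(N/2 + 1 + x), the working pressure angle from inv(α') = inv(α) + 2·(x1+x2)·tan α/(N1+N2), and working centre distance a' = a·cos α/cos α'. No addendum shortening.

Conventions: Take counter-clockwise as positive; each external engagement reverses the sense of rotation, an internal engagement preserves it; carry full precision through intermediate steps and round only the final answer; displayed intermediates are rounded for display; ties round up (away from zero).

class = single-mesh tooth geometry [involute pair 29T × 35T, m = 2.245]
base radii: r_b1 = 30.514633, r_b2 = 36.828005
tip radii: r_a1 = 34.797500, r_a2 = 41.532500
no profile shift: α' = α, a' = a
action lengths: √(r_a1²−r_b1²) = 16.724927, √(r_a2²−r_b2²) = 19.200171
base pitch p_b = π·m·cos α = 6.611348
CR = (16.724927 + 19.200171 − 71.840000·sin 20.38100°)/6.611348 = 1.649590
contact ratio ≈ 1.6496

1.6496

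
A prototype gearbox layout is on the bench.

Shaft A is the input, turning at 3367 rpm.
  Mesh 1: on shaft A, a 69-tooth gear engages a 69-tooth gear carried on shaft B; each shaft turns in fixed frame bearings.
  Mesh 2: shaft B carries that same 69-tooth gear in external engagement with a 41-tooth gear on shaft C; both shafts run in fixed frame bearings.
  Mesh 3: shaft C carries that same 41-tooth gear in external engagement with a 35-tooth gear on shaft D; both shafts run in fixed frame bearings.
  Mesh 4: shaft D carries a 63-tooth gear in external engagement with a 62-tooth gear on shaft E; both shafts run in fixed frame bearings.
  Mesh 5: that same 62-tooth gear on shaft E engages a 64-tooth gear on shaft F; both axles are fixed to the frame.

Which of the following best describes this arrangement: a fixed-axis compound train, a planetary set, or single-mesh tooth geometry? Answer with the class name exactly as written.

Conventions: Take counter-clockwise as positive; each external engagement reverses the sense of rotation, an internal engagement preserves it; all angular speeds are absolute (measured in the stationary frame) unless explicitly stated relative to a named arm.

topology: fixed-axis compound train — 5 meshes, A→F
classification: fixed-axis compound train

fixed-axis compound train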